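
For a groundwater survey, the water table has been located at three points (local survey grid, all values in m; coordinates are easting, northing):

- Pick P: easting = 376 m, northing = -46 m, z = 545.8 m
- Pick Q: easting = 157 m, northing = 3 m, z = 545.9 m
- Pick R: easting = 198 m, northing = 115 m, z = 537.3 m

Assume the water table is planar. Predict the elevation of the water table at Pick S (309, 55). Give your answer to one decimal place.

Two edge vectors: Pick P→Pick Q = (-219, 49, 0.1), Pick P→Pick R = (-178, 161, -8.5).
Normal n = (Pick P→Pick Q) × (Pick P→Pick R) = (-432.6, -1879.3, -26537).
So ∂z/∂easting = −n_x/n_z = −0.01630 and ∂z/∂northing = −n_y/n_z = −0.07082.
Intercept c from Pick P: 545.8 + 6.13 − 3.26 = 548.67.
At (309, 55): z = −5.0 − 3.9 + 548.67 = 539.7 m.

539.7 m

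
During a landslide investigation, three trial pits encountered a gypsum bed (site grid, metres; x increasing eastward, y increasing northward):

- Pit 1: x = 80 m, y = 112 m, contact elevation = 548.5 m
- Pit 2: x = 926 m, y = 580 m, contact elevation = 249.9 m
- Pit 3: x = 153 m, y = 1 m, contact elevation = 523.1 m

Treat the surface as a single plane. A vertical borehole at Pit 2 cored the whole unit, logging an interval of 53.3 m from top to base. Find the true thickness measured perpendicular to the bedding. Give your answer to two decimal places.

50.28 m

Let the plane be z = a·x + b·y + c.
Pit 2−Pit 1: 846a + 468b = −298.6;  Pit 3−Pit 1: 73a − 111b = −25.4.
Solving gives a = −0.35162, b = −0.00242.
|∇z| = √(a²+b²) = 0.35163, so dip δ = arctan(0.35163) = 19.37°.
True thickness = vertical thickness × cos δ = 53.3 × cos 19.37° = 50.28 m.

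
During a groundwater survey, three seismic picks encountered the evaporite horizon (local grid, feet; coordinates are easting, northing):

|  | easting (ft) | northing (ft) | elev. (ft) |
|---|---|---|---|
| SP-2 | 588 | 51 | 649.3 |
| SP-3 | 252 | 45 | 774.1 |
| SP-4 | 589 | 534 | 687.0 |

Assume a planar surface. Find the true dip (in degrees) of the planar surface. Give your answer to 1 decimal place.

Two edge vectors: SP-2→SP-3 = (-336, -6, 124.8), SP-2→SP-4 = (1, 483, 37.7).
Normal n = (SP-2→SP-3) × (SP-2→SP-4) = (-60504.6, 12792, -162282).
So ∂z/∂easting = −n_x/n_z = −0.37284 and ∂z/∂northing = −n_y/n_z = 0.07883.
Gradient magnitude |∇z| = √(a² + b²) = √(0.13901 + 0.00621) = 0.38108.
True dip = arctan(0.38108) = 20.9°, dipping toward ESE (azimuth ≈ 102°).

20.9°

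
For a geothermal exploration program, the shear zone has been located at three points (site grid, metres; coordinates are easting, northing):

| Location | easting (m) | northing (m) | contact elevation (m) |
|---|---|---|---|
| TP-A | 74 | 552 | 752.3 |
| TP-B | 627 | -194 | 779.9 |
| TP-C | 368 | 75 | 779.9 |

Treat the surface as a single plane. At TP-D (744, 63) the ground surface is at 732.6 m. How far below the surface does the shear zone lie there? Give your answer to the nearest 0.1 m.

13.6 m

Let the plane be z = a·easting + b·northing + c.
TP-B−TP-A: 553a − 746b = 27.6;  TP-C−TP-A: 294a − 477b = 27.6.
Solving gives a = −0.16700, b = −0.16079.
Then c = 752.3 − a·74 − b·552 = 853.42.
At (744, 63): z_contact = −124.25 − 10.13 + 853.42 = 719.04 m.
Depth below ground = 732.6 − 719.04 = 13.6 m.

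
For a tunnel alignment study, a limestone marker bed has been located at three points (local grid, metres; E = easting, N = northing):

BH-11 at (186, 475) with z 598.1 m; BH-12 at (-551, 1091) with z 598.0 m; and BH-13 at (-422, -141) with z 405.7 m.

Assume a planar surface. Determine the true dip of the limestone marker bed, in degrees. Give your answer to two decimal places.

12.57°

Let the plane be z = a·E + b·N + c.
BH-12−BH-11: −737a + 616b = −0.1;  BH-13−BH-11: −608a − 616b = −192.4.
Solving gives a = 0.14312, b = 0.17107.
Gradient magnitude |∇z| = √(a² + b²) = √(0.02048 + 0.02927) = 0.22305.
True dip = arctan(0.22305) = 12.57°, dipping toward SW (azimuth ≈ 220°).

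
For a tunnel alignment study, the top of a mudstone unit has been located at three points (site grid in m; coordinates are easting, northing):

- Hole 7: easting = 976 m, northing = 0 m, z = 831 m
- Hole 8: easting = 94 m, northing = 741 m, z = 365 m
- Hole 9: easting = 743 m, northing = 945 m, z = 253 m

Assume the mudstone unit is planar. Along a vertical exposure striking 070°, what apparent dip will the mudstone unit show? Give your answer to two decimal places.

10.78°

Two edge vectors: Hole 7→Hole 8 = (-882, 741, -466), Hole 7→Hole 9 = (-233, 945, -578).
Normal n = (Hole 7→Hole 8) × (Hole 7→Hole 9) = (12072, -401218, -660837).
So ∂z/∂easting = −n_x/n_z = 0.01827 and ∂z/∂northing = −n_y/n_z = −0.60714.
Unit vector along 070° is (sin 70°, cos 70°) = (0.9397, 0.3420).
Slope in that direction = a·(0.9397) + b·(0.3420) = −0.19049.
Apparent dip = arctan|0.19049| = 10.78° (true dip is 31.3°, so apparent ≤ true as expected).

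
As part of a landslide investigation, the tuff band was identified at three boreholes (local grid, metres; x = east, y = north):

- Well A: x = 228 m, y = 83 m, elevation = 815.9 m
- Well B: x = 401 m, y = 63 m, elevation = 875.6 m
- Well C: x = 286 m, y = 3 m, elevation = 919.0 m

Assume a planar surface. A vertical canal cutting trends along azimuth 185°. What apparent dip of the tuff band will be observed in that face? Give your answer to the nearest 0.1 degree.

Two edge vectors: Well A→Well B = (173, -20, 59.7), Well A→Well C = (58, -80, 103.1).
Normal n = (Well A→Well B) × (Well A→Well C) = (2714, -14373.7, -12680).
So ∂z/∂x = −n_x/n_z = 0.21404 and ∂z/∂y = −n_y/n_z = −1.13357.
Unit vector along 185° is (sin 185°, cos 185°) = (-0.0872, -0.9962).
Slope in that direction = a·(-0.0872) + b·(-0.9962) = 1.11060.
Apparent dip = arctan|1.11060| = 48.0° (true dip is 49.1°, so apparent ≤ true as expected).

48.0°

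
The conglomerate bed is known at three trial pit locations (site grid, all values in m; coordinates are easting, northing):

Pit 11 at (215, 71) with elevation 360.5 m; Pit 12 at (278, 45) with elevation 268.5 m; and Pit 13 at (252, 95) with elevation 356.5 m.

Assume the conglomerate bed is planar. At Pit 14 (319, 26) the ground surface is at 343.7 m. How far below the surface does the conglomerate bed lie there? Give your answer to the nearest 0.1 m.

Let the plane be z = a·easting + b·northing + c.
Pit 12−Pit 11: 63a − 26b = −92;  Pit 13−Pit 11: 37a + 24b = −4.
Solving gives a = −0.93452, b = 1.27405.
Then c = 360.5 − a·215 − b·71 = 470.96.
At (319, 26): z_contact = −298.11 + 33.13 + 470.96 = 205.98 m.
Depth below ground = 343.7 − 205.98 = 137.7 m.

137.7 m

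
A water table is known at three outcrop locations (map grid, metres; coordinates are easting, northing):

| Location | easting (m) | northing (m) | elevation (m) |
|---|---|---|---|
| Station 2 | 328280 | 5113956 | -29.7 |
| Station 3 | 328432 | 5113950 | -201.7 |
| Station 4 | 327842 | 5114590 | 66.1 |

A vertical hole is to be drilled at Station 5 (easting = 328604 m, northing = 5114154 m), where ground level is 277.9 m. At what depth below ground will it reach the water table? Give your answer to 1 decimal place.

Let the plane be z = a·easting + b·northing + c.
Station 3−Station 2: 152a − 6b = −172;  Station 4−Station 2: −438a + 634b = 95.8.
Solving gives a = −1.157170898, b = −0.648329422.
Then c = -29.7 − a·328280 − b·5113956 = 3695374.50.
At (328604, 5114154): z_contact = −380250.99 − 3315656.51 + 3695374.50 = -532.99 m.
Depth below ground = 277.9 − (-532.99) = 810.9 m.

810.9 m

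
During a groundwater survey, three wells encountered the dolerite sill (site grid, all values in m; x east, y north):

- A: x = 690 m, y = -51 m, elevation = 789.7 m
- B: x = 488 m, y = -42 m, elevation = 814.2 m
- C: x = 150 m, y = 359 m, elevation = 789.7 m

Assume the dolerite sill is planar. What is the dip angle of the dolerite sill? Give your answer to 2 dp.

Two edge vectors: A→B = (-202, 9, 24.5), A→C = (-540, 410, 0).
Normal n = (A→B) × (A→C) = (-10045, -13230, -77960).
So ∂z/∂x = −n_x/n_z = −0.12885 and ∂z/∂y = −n_y/n_z = −0.16970.
Gradient magnitude |∇z| = √(a² + b²) = √(0.01660 + 0.02880) = 0.21307.
True dip = arctan(0.21307) = 12.03°, dipping toward NE (azimuth ≈ 037°).

12.03°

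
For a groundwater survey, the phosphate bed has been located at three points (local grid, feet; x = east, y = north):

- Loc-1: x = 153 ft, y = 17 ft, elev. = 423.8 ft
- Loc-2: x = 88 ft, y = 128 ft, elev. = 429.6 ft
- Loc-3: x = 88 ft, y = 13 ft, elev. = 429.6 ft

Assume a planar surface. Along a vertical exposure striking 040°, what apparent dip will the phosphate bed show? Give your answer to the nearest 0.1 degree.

3.3°

Let the plane be z = a·x + b·y + c.
Loc-2−Loc-1: −65a + 111b = 5.8;  Loc-3−Loc-1: −65a − 4b = 5.8.
Solving gives a = −0.08923, b = 0.00000.
Unit vector along 040° is (sin 40°, cos 40°) = (0.6428, 0.7660).
Slope in that direction = a·(0.6428) + b·(0.7660) = −0.05736.
Apparent dip = arctan|0.05736| = 3.3° (true dip is 5.1°, so apparent ≤ true as expected).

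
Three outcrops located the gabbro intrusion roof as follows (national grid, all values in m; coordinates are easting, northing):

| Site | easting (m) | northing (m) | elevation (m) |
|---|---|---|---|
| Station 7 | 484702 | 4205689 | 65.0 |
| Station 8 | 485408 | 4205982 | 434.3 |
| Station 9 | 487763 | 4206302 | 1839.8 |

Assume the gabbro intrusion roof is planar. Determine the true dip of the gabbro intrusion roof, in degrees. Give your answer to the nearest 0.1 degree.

Let the plane be z = a·easting + b·northing + c.
Station 8−Station 7: 706a + 293b = 369.3;  Station 9−Station 7: 3061a + 613b = 1774.8.
Solving gives a = 0.63271, b = −0.26413.
Gradient magnitude |∇z| = √(a² + b²) = √(0.40032 + 0.06976) = 0.68562.
True dip = arctan(0.68562) = 34.4°, dipping toward WNW (azimuth ≈ 293°).

34.4°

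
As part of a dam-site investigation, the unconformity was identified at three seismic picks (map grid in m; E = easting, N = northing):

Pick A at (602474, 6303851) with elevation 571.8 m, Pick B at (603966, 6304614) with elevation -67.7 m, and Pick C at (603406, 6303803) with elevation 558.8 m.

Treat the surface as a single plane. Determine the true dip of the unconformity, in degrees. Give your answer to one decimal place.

Two edge vectors: Pick A→Pick B = (1492, 763, -639.5), Pick A→Pick C = (932, -48, -13).
Normal n = (Pick A→Pick B) × (Pick A→Pick C) = (-40615, -576618, -782732).
So ∂z/∂E = −n_x/n_z = −0.05189 and ∂z/∂N = −n_y/n_z = −0.73667.
Gradient magnitude |∇z| = √(a² + b²) = √(0.00269 + 0.54269) = 0.73850.
True dip = arctan(0.73850) = 36.4°, dipping toward N (azimuth ≈ 004°).

36.4°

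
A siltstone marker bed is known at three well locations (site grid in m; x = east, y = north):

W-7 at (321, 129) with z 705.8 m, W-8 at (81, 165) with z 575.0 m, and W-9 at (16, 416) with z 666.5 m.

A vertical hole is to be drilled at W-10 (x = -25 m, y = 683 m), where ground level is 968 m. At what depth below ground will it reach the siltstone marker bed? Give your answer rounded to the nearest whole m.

Two edge vectors: W-7→W-8 = (-240, 36, -130.8), W-7→W-9 = (-305, 287, -39.3).
Normal n = (W-7→W-8) × (W-7→W-9) = (36124.8, 30462, -57900).
So ∂z/∂x = −n_x/n_z = 0.62392 and ∂z/∂y = −n_y/n_z = 0.52611.
Intercept c from W-7: 705.8 − 200.28 − 67.87 = 437.65.
At (-25, 683): z_contact = −15.6 + 359.3 + 437.65 = 781.4 m.
Depth below ground = 968 − 781.4 = 187 m.

187 m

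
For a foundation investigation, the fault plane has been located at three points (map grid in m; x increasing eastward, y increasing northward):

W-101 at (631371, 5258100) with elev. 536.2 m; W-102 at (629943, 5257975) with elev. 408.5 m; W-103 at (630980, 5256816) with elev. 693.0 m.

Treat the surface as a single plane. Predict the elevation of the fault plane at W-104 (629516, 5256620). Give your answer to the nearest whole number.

Two edge vectors: W-101→W-102 = (-1428, -125, -127.7), W-101→W-103 = (-391, -1284, 156.8).
Normal n = (W-101→W-102) × (W-101→W-103) = (-183566.8, 273841.1, 1784677).
So ∂z/∂x = −n_x/n_z = 0.10285716 and ∂z/∂y = −n_y/n_z = −0.15344015.
Intercept c from W-101: 536.2 − 64941.03 + 806803.63 = 742398.81.
At (629516, 5256620): z = 64750.2 − 806576.5 + 742398.81 = 572.5 m.

572 m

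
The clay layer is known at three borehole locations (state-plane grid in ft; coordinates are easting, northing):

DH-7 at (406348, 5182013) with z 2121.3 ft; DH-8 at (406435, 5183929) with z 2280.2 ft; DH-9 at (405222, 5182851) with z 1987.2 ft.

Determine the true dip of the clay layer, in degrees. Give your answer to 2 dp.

10.77°

Let the plane be z = a·easting + b·northing + c.
DH-8−DH-7: 87a + 1916b = 158.9;  DH-9−DH-7: −1126a + 838b = −134.1.
Solving gives a = 0.17490, b = 0.07499.
Gradient magnitude |∇z| = √(a² + b²) = √(0.03059 + 0.00562) = 0.19030.
True dip = arctan(0.19030) = 10.77°, dipping toward WSW (azimuth ≈ 247°).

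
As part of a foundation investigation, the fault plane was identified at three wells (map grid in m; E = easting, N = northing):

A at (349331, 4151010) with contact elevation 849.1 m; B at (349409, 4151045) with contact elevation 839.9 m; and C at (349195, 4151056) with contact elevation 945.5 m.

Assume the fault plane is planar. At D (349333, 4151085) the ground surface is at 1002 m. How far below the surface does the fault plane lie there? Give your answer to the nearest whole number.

Two edge vectors: A→B = (78, 35, -9.2), A→C = (-136, 46, 96.4).
Normal n = (A→B) × (A→C) = (3797.2, -6268, 8348).
So ∂z/∂E = −n_x/n_z = −0.45486344 and ∂z/∂N = −n_y/n_z = 0.75083852.
Intercept c from A: 849.1 + 158897.90 − 3116738.22 = −2956991.22.
At (349333, 4151085): z_contact = −158898.8 + 3116794.5 − 2956991.22 = 904.5 m.
Depth below ground = 1002 − 904.5 = 97 m.

97 m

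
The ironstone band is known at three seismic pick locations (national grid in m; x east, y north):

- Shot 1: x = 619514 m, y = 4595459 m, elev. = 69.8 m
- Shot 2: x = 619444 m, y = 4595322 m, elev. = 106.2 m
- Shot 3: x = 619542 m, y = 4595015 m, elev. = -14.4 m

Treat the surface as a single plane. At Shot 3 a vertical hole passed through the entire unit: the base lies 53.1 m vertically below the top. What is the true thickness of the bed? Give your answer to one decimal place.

41.4 m

Let the plane be z = a·x + b·y + c.
Shot 2−Shot 1: −70a − 137b = 36.4;  Shot 3−Shot 1: 28a − 444b = −84.2.
Solving gives a = −0.79325, b = 0.13962.
|∇z| = √(a²+b²) = 0.80544, so dip δ = arctan(0.80544) = 38.85°.
True thickness = vertical thickness × cos δ = 53.1 × cos 38.85° = 41.4 m.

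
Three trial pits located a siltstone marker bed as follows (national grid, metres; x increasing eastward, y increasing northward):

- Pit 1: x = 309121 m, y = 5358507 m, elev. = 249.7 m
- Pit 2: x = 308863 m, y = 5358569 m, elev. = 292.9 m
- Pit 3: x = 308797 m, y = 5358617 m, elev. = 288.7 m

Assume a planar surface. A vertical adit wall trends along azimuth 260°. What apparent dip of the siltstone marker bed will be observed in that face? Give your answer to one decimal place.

19.8°

Two edge vectors: Pit 1→Pit 2 = (-258, 62, 43.2), Pit 1→Pit 3 = (-324, 110, 39).
Normal n = (Pit 1→Pit 2) × (Pit 1→Pit 3) = (-2334, -3934.8, -8292).
So ∂z/∂x = −n_x/n_z = −0.28148 and ∂z/∂y = −n_y/n_z = −0.47453.
Unit vector along 260° is (sin 260°, cos 260°) = (-0.9848, -0.1736).
Slope in that direction = a·(-0.9848) + b·(-0.1736) = 0.35960.
Apparent dip = arctan|0.35960| = 19.8° (true dip is 28.9°, so apparent ≤ true as expected).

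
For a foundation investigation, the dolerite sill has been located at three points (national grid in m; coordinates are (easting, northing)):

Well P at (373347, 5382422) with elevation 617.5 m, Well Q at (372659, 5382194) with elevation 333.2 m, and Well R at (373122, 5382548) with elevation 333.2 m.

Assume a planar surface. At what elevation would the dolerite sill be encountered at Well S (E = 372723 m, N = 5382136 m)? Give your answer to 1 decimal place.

435.2 m

Two edge vectors: Well P→Well Q = (-688, -228, -284.3), Well P→Well R = (-225, 126, -284.3).
Normal n = (Well P→Well Q) × (Well P→Well R) = (100642.2, -131630.9, -137988).
So ∂z/∂E = −n_x/n_z = 0.729354726 and ∂z/∂N = −n_y/n_z = −0.953930052.
Intercept c from Well P: 617.5 − 272302.40 + 5134454.10 = 4862769.20.
At (372723, 5382136): z = 271847.3 − 5134181.3 + 4862769.20 = 435.2 m.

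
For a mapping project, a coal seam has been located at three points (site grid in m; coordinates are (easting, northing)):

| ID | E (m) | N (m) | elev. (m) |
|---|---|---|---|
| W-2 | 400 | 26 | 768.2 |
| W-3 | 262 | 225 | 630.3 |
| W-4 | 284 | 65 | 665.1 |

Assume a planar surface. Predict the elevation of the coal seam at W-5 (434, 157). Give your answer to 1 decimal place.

784.2 m

Two edge vectors: W-2→W-3 = (-138, 199, -137.9), W-2→W-4 = (-116, 39, -103.1).
Normal n = (W-2→W-3) × (W-2→W-4) = (-15138.8, 1768.6, 17702).
So ∂z/∂E = −n_x/n_z = 0.85520 and ∂z/∂N = −n_y/n_z = −0.09991.
Intercept c from W-2: 768.2 − 342.08 + 2.60 = 428.72.
At (434, 157): z = 371.2 − 15.7 + 428.72 = 784.2 m.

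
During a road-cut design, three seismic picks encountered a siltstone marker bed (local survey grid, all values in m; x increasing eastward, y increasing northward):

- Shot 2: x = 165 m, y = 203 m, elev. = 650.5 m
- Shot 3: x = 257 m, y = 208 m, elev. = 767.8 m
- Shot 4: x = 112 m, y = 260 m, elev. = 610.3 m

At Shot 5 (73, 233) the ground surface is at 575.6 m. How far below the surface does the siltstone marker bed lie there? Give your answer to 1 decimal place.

Let the plane be z = a·x + b·y + c.
Shot 3−Shot 2: 92a + 5b = 117.3;  Shot 4−Shot 2: −53a + 57b = −40.2.
Solving gives a = 1.25015, b = 0.45716.
Then c = 650.5 − a·165 − b·203 = 351.42.
At (73, 233): z_contact = 91.26 + 106.52 + 351.42 = 549.20 m.
Depth below ground = 575.6 − 549.20 = 26.4 m.

26.4 m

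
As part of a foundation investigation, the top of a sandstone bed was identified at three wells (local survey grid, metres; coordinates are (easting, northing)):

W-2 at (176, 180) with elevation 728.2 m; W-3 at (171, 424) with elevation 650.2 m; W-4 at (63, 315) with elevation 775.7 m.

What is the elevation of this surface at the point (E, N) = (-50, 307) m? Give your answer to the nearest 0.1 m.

Two edge vectors: W-2→W-3 = (-5, 244, -78), W-2→W-4 = (-113, 135, 47.5).
Normal n = (W-2→W-3) × (W-2→W-4) = (22120, 9051.5, 26897).
So ∂z/∂E = −n_x/n_z = −0.82240 and ∂z/∂N = −n_y/n_z = −0.33652.
Intercept c from W-2: 728.2 + 144.74 + 60.57 = 933.52.
At (-50, 307): z = 41.1 − 103.3 + 933.52 = 871.3 m.

871.3 m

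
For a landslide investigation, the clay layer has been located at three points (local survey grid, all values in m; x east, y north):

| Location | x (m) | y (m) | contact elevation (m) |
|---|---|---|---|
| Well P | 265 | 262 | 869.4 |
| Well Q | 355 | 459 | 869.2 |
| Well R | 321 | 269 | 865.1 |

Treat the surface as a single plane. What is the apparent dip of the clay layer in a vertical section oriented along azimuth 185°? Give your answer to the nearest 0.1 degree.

Let the plane be z = a·x + b·y + c.
Well Q−Well P: 90a + 197b = −0.2;  Well R−Well P: 56a + 7b = −4.3.
Solving gives a = −0.08130, b = 0.03613.
Unit vector along 185° is (sin 185°, cos 185°) = (-0.0872, -0.9962).
Slope in that direction = a·(-0.0872) + b·(-0.9962) = −0.02890.
Apparent dip = arctan|0.02890| = 1.7° (true dip is 5.1°, so apparent ≤ true as expected).

1.7°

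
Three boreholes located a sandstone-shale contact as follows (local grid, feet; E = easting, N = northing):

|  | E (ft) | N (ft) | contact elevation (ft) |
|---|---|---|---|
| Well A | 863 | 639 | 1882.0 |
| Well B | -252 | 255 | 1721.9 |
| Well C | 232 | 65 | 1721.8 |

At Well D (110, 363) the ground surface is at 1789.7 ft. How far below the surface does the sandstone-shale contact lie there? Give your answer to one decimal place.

19.1 ft

Two edge vectors: Well A→Well B = (-1115, -384, -160.1), Well A→Well C = (-631, -574, -160.2).
Normal n = (Well A→Well B) × (Well A→Well C) = (-30380.6, -77599.9, 397706).
So ∂z/∂E = −n_x/n_z = 0.07639 and ∂z/∂N = −n_y/n_z = 0.19512.
Intercept c from Well A: 1882 − 65.92 − 124.68 = 1691.39.
At (110, 363): z_contact = 8.40 + 70.83 + 1691.39 = 1770.63 ft.
Depth below ground = 1789.7 − 1770.63 = 19.1 ft.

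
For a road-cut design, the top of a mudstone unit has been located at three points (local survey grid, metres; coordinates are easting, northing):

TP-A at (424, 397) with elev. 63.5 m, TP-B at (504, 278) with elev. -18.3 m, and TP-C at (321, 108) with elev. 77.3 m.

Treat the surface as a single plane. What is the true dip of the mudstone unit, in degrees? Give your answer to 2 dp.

36.65°

Let the plane be z = a·easting + b·northing + c.
TP-B−TP-A: 80a − 119b = −81.8;  TP-C−TP-A: −103a − 289b = 13.8.
Solving gives a = −0.71466, b = 0.20695.
Gradient magnitude |∇z| = √(a² + b²) = √(0.51073 + 0.04283) = 0.74402.
True dip = arctan(0.74402) = 36.65°, dipping toward ESE (azimuth ≈ 106°).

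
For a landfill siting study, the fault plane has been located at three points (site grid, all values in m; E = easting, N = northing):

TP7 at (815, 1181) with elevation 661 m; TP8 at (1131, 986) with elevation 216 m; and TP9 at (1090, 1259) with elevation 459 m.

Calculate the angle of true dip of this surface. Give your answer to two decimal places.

50.35°

Let the plane be z = a·E + b·N + c.
TP8−TP7: 316a − 195b = −445;  TP9−TP7: 275a + 78b = −202.
Solving gives a = −0.94669, b = 0.74793.
Gradient magnitude |∇z| = √(a² + b²) = √(0.89622 + 0.55940) = 1.20649.
True dip = arctan(1.20649) = 50.35°, dipping toward SE (azimuth ≈ 128°).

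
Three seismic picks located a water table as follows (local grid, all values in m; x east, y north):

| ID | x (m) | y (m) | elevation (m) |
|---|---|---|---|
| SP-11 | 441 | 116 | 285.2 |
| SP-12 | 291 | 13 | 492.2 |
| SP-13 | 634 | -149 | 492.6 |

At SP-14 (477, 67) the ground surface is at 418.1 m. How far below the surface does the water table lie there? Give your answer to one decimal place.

94.7 m

Two edge vectors: SP-11→SP-12 = (-150, -103, 207), SP-11→SP-13 = (193, -265, 207.4).
Normal n = (SP-11→SP-12) × (SP-11→SP-13) = (33492.8, 71061, 59629).
So ∂z/∂x = −n_x/n_z = −0.56169 and ∂z/∂y = −n_y/n_z = −1.19172.
Intercept c from SP-11: 285.2 + 247.70 + 138.24 = 671.14.
At (477, 67): z_contact = −267.92 − 79.85 + 671.14 = 323.37 m.
Depth below ground = 418.1 − 323.37 = 94.7 m.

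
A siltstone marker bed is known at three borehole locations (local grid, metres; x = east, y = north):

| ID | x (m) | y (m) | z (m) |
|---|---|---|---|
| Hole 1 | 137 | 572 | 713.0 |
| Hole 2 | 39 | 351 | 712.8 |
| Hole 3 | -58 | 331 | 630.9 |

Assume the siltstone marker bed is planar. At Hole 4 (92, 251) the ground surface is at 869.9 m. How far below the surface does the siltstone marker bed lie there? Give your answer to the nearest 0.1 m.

66.7 m

Let the plane be z = a·x + b·y + c.
Hole 2−Hole 1: −98a − 221b = −0.2;  Hole 3−Hole 1: −195a − 241b = −82.1.
Solving gives a = 0.92909, b = −0.41109.
Then c = 713 − a·137 − b·572 = 820.86.
At (92, 251): z_contact = 85.48 − 103.18 + 820.86 = 803.15 m.
Depth below ground = 869.9 − 803.15 = 66.7 m.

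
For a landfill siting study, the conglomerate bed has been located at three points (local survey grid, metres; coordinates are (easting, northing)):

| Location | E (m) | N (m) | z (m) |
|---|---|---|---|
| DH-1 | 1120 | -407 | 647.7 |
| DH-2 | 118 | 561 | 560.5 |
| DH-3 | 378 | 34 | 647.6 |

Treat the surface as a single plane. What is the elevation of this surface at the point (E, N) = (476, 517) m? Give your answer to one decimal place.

Two edge vectors: DH-1→DH-2 = (-1002, 968, -87.2), DH-1→DH-3 = (-742, 441, -0.1).
Normal n = (DH-1→DH-2) × (DH-1→DH-3) = (38358.4, 64602.2, 276374).
So ∂z/∂E = −n_x/n_z = −0.138792 and ∂z/∂N = −n_y/n_z = −0.233749.
Intercept c from DH-1: 647.7 + 155.45 − 95.14 = 708.01.
At (476, 517): z = −66.1 − 120.8 + 708.01 = 521.1 m.

521.1 m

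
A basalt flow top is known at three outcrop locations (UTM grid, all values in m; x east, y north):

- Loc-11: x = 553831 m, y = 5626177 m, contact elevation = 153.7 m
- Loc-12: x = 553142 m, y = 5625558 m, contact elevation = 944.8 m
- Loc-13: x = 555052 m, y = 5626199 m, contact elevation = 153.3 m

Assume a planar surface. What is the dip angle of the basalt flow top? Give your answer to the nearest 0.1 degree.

Two edge vectors: Loc-11→Loc-12 = (-689, -619, 791.1), Loc-11→Loc-13 = (1221, 22, -0.4).
Normal n = (Loc-11→Loc-12) × (Loc-11→Loc-13) = (-17156.6, 965657.5, 740641).
So ∂z/∂x = −n_x/n_z = 0.02316 and ∂z/∂y = −n_y/n_z = −1.30381.
Gradient magnitude |∇z| = √(a² + b²) = √(0.00054 + 1.69993) = 1.30402.
True dip = arctan(1.30402) = 52.5°, dipping toward N (azimuth ≈ 359°).

52.5°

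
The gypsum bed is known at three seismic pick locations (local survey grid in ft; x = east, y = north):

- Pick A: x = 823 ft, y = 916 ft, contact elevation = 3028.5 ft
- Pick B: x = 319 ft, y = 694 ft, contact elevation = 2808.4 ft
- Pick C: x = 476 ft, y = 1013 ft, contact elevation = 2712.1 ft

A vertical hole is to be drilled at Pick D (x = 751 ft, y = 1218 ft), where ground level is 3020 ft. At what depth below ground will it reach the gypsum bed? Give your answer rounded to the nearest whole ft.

243 ft

Let the plane be z = a·x + b·y + c.
Pick B−Pick A: −504a − 222b = −220.1;  Pick C−Pick A: −347a + 97b = −316.4.
Solving gives a = 0.72736, b = −0.65986.
Then c = 3028.5 − a·823 − b·916 = 3034.32.
At (751, 1218): z_contact = 546.2 − 803.7 + 3034.32 = 2776.9 ft.
Depth below ground = 3020 − 2776.9 = 243 ft.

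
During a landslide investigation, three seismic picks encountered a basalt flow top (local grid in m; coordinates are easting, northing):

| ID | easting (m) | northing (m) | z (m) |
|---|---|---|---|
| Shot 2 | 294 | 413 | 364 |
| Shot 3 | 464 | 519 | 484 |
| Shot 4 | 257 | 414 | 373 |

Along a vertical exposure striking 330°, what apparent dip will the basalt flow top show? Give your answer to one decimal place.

53.8°

Let the plane be z = a·easting + b·northing + c.
Shot 3−Shot 2: 170a + 106b = 120;  Shot 4−Shot 2: −37a + 1b = 9.
Solving gives a = −0.20381, b = 1.45894.
Unit vector along 330° is (sin 330°, cos 330°) = (-0.5000, 0.8660).
Slope in that direction = a·(-0.5000) + b·(0.8660) = 1.36539.
Apparent dip = arctan|1.36539| = 53.8° (true dip is 55.8°, so apparent ≤ true as expected).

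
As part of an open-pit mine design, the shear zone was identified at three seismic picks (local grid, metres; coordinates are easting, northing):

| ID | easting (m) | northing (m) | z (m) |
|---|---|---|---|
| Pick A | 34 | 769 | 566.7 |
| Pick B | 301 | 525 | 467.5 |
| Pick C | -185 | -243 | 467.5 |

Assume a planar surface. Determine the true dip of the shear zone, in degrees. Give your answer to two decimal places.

Let the plane be z = a·easting + b·northing + c.
Pick B−Pick A: 267a − 244b = −99.2;  Pick C−Pick A: −219a − 1012b = −99.2.
Solving gives a = −0.23540, b = 0.14897.
Gradient magnitude |∇z| = √(a² + b²) = √(0.05541 + 0.02219) = 0.27858.
True dip = arctan(0.27858) = 15.57°, dipping toward ESE (azimuth ≈ 122°).

15.57°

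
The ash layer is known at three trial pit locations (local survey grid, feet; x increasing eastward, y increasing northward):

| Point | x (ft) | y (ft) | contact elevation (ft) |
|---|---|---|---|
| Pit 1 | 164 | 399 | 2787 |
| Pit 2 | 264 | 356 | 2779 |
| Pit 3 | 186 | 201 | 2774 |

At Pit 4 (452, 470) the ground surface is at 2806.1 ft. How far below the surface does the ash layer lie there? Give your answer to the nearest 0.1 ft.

30.5 ft

Let the plane be z = a·x + b·y + c.
Pit 2−Pit 1: 100a − 43b = −8;  Pit 3−Pit 1: 22a − 198b = −13.
Solving gives a = −0.05437, b = 0.05962.
Then c = 2787 − a·164 − b·399 = 2772.13.
At (452, 470): z_contact = −24.57 + 28.02 + 2772.13 = 2775.58 ft.
Depth below ground = 2806.1 − 2775.58 = 30.5 ft.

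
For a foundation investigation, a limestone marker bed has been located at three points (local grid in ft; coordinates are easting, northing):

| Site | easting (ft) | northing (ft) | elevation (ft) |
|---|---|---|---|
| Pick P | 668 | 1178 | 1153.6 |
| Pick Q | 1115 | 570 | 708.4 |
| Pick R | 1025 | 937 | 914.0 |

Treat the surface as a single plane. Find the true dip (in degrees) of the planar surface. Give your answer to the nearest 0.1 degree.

30.5°

Two edge vectors: Pick P→Pick Q = (447, -608, -445.2), Pick P→Pick R = (357, -241, -239.6).
Normal n = (Pick P→Pick Q) × (Pick P→Pick R) = (38383.6, -51835.2, 109329).
So ∂z/∂easting = −n_x/n_z = −0.35108 and ∂z/∂northing = −n_y/n_z = 0.47412.
Gradient magnitude |∇z| = √(a² + b²) = √(0.12326 + 0.22479) = 0.58996.
True dip = arctan(0.58996) = 30.5°, dipping toward SE (azimuth ≈ 143°).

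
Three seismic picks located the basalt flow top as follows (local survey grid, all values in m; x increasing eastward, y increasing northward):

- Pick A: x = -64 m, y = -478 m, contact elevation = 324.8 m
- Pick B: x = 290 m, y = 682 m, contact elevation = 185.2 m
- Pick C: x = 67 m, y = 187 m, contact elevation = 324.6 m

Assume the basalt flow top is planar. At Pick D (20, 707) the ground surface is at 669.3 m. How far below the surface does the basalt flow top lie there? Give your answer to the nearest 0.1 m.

179.0 m

Let the plane be z = a·x + b·y + c.
Pick B−Pick A: 354a + 1160b = −139.6;  Pick C−Pick A: 131a + 665b = −0.2.
Solving gives a = −1.10967, b = 0.21830.
Then c = 324.8 − a·-64 − b·-478 = 358.13.
At (20, 707): z_contact = −22.19 + 154.34 + 358.13 = 490.27 m.
Depth below ground = 669.3 − 490.27 = 179.0 m.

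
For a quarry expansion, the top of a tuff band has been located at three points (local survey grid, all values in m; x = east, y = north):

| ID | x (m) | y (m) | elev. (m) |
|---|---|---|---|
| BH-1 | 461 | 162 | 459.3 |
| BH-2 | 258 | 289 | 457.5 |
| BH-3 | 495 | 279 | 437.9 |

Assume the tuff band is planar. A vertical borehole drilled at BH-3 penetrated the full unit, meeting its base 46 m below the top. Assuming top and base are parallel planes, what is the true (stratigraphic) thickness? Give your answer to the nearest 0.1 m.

Two edge vectors: BH-1→BH-2 = (-203, 127, -1.8), BH-1→BH-3 = (34, 117, -21.4).
Normal n = (BH-1→BH-2) × (BH-1→BH-3) = (-2507.2, -4405.4, -28069).
So ∂z/∂x = −n_x/n_z = −0.08932 and ∂z/∂y = −n_y/n_z = −0.15695.
|∇z| = √(a²+b²) = 0.18059, so dip δ = arctan(0.18059) = 10.24°.
True thickness = vertical thickness × cos δ = 46 × cos 10.24° = 45.3 m.

45.3 m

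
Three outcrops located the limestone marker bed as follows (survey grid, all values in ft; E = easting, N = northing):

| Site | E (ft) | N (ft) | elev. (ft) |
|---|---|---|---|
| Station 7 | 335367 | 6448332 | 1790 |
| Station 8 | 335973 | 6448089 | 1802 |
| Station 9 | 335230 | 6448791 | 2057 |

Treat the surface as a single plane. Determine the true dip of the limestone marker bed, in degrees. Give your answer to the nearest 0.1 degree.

Let the plane be z = a·E + b·N + c.
Station 8−Station 7: 606a − 243b = 12;  Station 9−Station 7: −137a + 459b = 267.
Solving gives a = 0.28746, b = 0.66750.
Gradient magnitude |∇z| = √(a² + b²) = √(0.08263 + 0.44556) = 0.72677.
True dip = arctan(0.72677) = 36.0°, dipping toward SSW (azimuth ≈ 203°).

36.0°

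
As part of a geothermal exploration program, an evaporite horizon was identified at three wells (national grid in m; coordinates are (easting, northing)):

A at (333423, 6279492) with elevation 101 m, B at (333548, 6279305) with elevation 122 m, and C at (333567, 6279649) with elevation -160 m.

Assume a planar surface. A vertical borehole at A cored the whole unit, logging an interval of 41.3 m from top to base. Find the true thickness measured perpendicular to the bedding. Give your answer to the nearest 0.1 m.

25.9 m

Two edge vectors: A→B = (125, -187, 21), A→C = (144, 157, -261).
Normal n = (A→B) × (A→C) = (45510, 35649, 46553).
So ∂z/∂E = −n_x/n_z = −0.97760 and ∂z/∂N = −n_y/n_z = −0.76577.
|∇z| = √(a²+b²) = 1.24181, so dip δ = arctan(1.24181) = 51.16°.
True thickness = vertical thickness × cos δ = 41.3 × cos 51.16° = 25.9 m.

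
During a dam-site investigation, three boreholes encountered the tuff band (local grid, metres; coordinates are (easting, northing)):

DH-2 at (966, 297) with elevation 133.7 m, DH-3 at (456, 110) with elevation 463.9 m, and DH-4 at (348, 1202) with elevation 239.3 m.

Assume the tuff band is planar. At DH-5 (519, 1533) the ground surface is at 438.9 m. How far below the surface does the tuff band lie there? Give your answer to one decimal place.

Let the plane be z = a·E + b·N + c.
DH-3−DH-2: −510a − 187b = 330.2;  DH-4−DH-2: −618a + 905b = 105.6.
Solving gives a = −0.552018, b = −0.260273.
Then c = 133.7 − a·966 − b·297 = 744.25.
At (519, 1533): z_contact = −286.50 − 399.00 + 744.25 = 58.75 m.
Depth below ground = 438.9 − 58.75 = 380.1 m.

380.1 m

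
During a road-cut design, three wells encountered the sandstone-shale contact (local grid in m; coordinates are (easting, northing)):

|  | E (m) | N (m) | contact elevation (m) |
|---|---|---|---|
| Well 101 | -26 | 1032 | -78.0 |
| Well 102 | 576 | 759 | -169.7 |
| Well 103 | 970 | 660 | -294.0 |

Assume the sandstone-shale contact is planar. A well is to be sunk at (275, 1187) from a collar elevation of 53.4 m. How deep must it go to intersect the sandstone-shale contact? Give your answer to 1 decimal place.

Two edge vectors: Well 101→Well 102 = (602, -273, -91.7), Well 101→Well 103 = (996, -372, -216).
Normal n = (Well 101→Well 102) × (Well 101→Well 103) = (24855.6, 38698.8, 47964).
So ∂z/∂E = −n_x/n_z = −0.518214 and ∂z/∂N = −n_y/n_z = −0.806830.
Intercept c from Well 101: -78 − 13.47 + 832.65 = 741.18.
At (275, 1187): z_contact = −142.51 − 957.71 + 741.18 = -359.04 m.
Depth below ground = 53.4 − (-359.04) = 412.4 m.

412.4 m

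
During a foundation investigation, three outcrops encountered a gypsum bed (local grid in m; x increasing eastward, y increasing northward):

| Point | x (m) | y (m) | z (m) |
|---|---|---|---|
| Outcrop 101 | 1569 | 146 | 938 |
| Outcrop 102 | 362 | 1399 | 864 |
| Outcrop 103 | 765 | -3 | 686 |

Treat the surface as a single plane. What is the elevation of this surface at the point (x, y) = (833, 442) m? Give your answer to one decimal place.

Two edge vectors: Outcrop 101→Outcrop 102 = (-1207, 1253, -74), Outcrop 101→Outcrop 103 = (-804, -149, -252).
Normal n = (Outcrop 101→Outcrop 102) × (Outcrop 101→Outcrop 103) = (-326782, -244668, 1187255).
So ∂z/∂x = −n_x/n_z = 0.275242 and ∂z/∂y = −n_y/n_z = 0.206079.
Intercept c from Outcrop 101: 938 − 431.85 − 30.09 = 476.06.
At (833, 442): z = 229.3 + 91.1 + 476.06 = 796.4 m.

796.4 m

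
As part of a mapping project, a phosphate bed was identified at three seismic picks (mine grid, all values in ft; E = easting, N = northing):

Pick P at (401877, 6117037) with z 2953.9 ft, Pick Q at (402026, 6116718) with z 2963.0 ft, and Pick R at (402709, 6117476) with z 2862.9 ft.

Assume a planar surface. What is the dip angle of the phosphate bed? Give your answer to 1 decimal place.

Let the plane be z = a·E + b·N + c.
Pick Q−Pick P: 149a − 319b = 9.1;  Pick R−Pick P: 832a + 439b = −91.
Solving gives a = −0.07567, b = −0.06387.
Gradient magnitude |∇z| = √(a² + b²) = √(0.00573 + 0.00408) = 0.09903.
True dip = arctan(0.09903) = 5.7°, dipping toward NE (azimuth ≈ 050°).

5.7°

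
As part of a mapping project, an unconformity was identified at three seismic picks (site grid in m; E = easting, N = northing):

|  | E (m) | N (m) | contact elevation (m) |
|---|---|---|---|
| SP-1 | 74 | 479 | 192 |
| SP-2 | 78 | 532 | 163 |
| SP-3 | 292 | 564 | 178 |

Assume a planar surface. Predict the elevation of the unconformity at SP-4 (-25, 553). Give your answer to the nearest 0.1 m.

135.4 m

Two edge vectors: SP-1→SP-2 = (4, 53, -29), SP-1→SP-3 = (218, 85, -14).
Normal n = (SP-1→SP-2) × (SP-1→SP-3) = (1723, -6266, -11214).
So ∂z/∂E = −n_x/n_z = 0.15365 and ∂z/∂N = −n_y/n_z = −0.55877.
Intercept c from SP-1: 192 − 11.37 + 267.65 = 448.28.
At (-25, 553): z = −3.8 − 309.0 + 448.28 = 135.4 m.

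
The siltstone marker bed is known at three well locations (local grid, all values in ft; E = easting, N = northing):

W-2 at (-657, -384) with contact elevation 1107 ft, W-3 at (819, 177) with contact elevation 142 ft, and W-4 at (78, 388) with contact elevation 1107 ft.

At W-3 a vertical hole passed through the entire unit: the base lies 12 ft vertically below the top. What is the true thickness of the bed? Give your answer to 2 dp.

Let the plane be z = a·E + b·N + c.
W-3−W-2: 1476a + 561b = −965;  W-4−W-2: 735a + 772b = 0.
Solving gives a = −1.02454, b = 0.97544.
|∇z| = √(a²+b²) = 1.41462, so dip δ = arctan(1.41462) = 54.74°.
True thickness = vertical thickness × cos δ = 12 × cos 54.74° = 6.93 ft.

6.93 ft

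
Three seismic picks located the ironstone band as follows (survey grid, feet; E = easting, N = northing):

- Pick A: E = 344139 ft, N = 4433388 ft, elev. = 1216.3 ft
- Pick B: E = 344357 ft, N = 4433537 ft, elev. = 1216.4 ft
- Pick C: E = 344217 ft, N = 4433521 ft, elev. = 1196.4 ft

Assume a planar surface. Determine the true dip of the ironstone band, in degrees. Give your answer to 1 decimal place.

Let the plane be z = a·E + b·N + c.
Pick B−Pick A: 218a + 149b = 0.1;  Pick C−Pick A: 78a + 133b = −19.9.
Solving gives a = 0.17145, b = −0.25017.
Gradient magnitude |∇z| = √(a² + b²) = √(0.02939 + 0.06259) = 0.30328.
True dip = arctan(0.30328) = 16.9°, dipping toward NW (azimuth ≈ 326°).

16.9°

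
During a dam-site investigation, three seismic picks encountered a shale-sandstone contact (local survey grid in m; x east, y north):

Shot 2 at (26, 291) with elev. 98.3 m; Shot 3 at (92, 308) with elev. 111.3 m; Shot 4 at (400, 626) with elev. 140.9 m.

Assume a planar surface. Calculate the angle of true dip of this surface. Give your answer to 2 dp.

Two edge vectors: Shot 2→Shot 3 = (66, 17, 13), Shot 2→Shot 4 = (374, 335, 42.6).
Normal n = (Shot 2→Shot 3) × (Shot 2→Shot 4) = (-3630.8, 2050.4, 15752).
So ∂z/∂x = −n_x/n_z = 0.23050 and ∂z/∂y = −n_y/n_z = −0.13017.
Gradient magnitude |∇z| = √(a² + b²) = √(0.05313 + 0.01694) = 0.26471.
True dip = arctan(0.26471) = 14.83°, dipping toward WNW (azimuth ≈ 299°).

14.83°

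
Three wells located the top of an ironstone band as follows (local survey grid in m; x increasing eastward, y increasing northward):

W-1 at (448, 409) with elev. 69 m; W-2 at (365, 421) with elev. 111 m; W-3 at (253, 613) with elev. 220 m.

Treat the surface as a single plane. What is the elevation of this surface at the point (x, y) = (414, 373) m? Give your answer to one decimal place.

74.0 m

Two edge vectors: W-1→W-2 = (-83, 12, 42), W-1→W-3 = (-195, 204, 151).
Normal n = (W-1→W-2) × (W-1→W-3) = (-6756, 4343, -14592).
So ∂z/∂x = −n_x/n_z = −0.46299 and ∂z/∂y = −n_y/n_z = 0.29763.
Intercept c from W-1: 69 + 207.42 − 121.73 = 154.69.
At (414, 373): z = −191.7 + 111.0 + 154.69 = 74.0 m.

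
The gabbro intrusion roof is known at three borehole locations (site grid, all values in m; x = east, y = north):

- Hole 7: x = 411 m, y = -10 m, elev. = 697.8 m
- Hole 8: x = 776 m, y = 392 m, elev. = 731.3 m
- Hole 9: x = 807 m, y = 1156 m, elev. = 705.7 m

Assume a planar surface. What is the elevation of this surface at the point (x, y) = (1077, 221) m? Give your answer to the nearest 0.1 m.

Let the plane be z = a·x + b·y + c.
Hole 8−Hole 7: 365a + 402b = 33.5;  Hole 9−Hole 7: 396a + 1166b = 7.9.
Solving gives a = 0.134705, b = −0.038974.
Then c = 697.8 − a·411 − b·-10 = 642.05.
At (1077, 221): z = 145.1 − 8.6 + 642.05 = 778.5 m.

778.5 m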